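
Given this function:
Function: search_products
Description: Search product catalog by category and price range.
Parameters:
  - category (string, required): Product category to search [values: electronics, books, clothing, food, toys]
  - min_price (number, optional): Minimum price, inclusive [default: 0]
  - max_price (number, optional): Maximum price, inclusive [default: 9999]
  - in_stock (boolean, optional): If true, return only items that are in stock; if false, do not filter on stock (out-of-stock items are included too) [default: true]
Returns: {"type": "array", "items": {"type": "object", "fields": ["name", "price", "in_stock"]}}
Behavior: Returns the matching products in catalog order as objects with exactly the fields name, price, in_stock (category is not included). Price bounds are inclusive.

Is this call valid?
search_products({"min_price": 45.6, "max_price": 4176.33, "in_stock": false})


Checking required parameters...
Missing required parameter: category
Invalid - missing required parameter 'category'


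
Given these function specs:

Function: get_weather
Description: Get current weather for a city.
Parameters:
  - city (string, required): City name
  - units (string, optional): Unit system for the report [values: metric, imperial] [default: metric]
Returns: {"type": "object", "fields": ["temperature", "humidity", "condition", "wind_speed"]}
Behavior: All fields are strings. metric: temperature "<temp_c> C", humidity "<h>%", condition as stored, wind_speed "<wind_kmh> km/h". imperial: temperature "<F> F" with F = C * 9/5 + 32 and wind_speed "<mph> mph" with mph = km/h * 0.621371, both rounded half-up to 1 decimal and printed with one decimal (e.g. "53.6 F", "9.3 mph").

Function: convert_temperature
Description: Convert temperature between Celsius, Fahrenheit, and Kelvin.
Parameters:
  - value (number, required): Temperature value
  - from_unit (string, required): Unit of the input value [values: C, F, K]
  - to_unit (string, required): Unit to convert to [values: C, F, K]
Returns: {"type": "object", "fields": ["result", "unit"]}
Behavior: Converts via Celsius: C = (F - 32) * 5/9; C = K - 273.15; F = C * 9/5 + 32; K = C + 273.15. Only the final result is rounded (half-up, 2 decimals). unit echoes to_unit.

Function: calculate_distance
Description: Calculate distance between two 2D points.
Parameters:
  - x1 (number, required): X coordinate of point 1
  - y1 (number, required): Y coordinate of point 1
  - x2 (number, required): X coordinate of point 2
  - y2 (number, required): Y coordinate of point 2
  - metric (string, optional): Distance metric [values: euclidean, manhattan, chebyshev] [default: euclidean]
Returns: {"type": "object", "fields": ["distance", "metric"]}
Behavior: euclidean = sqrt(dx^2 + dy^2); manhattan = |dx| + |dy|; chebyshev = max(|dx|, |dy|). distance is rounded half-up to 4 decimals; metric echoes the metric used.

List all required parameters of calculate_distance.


Parameters of calculate_distance and their required/optional flag:
  x1: required
  y1: required
  x2: required
  y2: required
  metric: optional
x1, x2, y1, y2


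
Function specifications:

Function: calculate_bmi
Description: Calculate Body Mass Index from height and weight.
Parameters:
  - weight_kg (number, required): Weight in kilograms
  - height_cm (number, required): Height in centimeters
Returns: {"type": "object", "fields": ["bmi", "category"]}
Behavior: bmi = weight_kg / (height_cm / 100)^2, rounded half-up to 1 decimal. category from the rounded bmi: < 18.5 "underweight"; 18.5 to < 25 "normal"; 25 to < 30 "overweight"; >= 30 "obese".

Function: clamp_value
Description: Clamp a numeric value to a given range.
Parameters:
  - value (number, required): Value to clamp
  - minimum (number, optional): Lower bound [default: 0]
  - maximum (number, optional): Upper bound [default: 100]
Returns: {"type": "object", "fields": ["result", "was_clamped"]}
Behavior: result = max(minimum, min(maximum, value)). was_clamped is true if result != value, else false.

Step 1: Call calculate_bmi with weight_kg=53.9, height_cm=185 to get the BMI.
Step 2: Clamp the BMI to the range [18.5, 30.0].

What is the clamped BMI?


Step 1: calculate_bmi(weight_kg=53.9, height_cm=185)
  height_m = 185 / 100 = 1.85
  bmi = 53.9 / 1.85^2 = 53.9 / 3.4225 = 15.748722 -> 15.7
  15.7 < 18.5 -> underweight
  -> bmi = 15.7
Step 2: clamp_value(value=15.7, minimum=18.5, maximum=30.0)
  result = max(18.5, min(30.0, 15.7)) = max(18.5, 15.7) = 18.5
  was_clamped = (18.5 != 15.7) = true
  -> result = 18.5
18.5


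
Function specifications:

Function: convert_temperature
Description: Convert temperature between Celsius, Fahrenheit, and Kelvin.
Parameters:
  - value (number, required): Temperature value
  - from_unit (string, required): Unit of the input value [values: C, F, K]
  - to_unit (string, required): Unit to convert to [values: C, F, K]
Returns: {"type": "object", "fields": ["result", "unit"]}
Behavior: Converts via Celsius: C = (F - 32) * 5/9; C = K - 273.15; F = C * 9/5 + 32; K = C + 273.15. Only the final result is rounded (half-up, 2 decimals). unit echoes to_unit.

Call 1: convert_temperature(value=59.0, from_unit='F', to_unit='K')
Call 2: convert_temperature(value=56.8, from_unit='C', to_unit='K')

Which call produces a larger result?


Call 1:
  To C: (59 - 32) * 5/9 = 15
  To K: 15 + 273.15 = 288.15
  Round to 2 decimals: 288.15
  -> 288.15 K
Call 2:
  Input already in C: 56.8
  To K: 56.8 + 273.15 = 329.95
  Round to 2 decimals: 329.95
  -> 329.95 K
Call 2 (329.95 K)


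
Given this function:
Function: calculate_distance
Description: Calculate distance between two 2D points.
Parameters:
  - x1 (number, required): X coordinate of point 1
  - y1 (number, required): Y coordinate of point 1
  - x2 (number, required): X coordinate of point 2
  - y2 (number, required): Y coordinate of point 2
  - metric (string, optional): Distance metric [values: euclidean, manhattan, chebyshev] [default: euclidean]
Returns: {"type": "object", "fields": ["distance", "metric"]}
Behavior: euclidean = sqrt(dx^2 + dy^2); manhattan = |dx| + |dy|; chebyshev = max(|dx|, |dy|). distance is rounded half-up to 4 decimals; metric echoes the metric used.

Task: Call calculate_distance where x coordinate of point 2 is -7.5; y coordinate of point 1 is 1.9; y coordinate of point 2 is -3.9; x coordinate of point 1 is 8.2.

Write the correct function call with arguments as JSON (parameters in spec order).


Mapping each described value to its parameter name:
  'X coordinate of point 2' -> x2 = -7.5
  'Y coordinate of point 1' -> y1 = 1.9
  'Y coordinate of point 2' -> y2 = -3.9
  'X coordinate of point 1' -> x1 = 8.2
calculate_distance({"x1": 8.2, "y1": 1.9, "x2": -7.5, "y2": -3.9})


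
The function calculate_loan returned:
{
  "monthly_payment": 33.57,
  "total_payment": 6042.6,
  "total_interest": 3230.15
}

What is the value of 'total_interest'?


3230.15


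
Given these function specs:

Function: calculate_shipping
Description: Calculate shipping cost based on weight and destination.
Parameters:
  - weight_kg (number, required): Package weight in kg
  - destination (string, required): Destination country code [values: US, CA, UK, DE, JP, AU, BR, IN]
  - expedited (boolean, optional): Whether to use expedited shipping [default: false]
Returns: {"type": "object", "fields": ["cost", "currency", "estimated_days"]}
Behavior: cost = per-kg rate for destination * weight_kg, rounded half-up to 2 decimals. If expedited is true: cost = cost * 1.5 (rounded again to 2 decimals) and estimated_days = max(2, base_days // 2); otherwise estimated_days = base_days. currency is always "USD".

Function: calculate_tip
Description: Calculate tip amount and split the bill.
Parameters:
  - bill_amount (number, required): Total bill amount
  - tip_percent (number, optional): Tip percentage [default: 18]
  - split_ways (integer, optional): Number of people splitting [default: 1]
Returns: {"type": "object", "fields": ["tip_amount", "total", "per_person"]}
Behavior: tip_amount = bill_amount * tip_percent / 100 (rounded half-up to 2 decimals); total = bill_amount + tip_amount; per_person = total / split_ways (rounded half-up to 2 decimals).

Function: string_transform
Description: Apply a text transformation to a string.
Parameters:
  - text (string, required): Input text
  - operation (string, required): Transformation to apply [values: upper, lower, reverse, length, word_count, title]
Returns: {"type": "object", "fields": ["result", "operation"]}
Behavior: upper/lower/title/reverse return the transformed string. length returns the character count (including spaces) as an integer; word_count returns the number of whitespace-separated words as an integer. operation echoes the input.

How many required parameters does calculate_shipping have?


Parameters of calculate_shipping: weight_kg (required), destination (required), expedited (optional)
Required count:
2


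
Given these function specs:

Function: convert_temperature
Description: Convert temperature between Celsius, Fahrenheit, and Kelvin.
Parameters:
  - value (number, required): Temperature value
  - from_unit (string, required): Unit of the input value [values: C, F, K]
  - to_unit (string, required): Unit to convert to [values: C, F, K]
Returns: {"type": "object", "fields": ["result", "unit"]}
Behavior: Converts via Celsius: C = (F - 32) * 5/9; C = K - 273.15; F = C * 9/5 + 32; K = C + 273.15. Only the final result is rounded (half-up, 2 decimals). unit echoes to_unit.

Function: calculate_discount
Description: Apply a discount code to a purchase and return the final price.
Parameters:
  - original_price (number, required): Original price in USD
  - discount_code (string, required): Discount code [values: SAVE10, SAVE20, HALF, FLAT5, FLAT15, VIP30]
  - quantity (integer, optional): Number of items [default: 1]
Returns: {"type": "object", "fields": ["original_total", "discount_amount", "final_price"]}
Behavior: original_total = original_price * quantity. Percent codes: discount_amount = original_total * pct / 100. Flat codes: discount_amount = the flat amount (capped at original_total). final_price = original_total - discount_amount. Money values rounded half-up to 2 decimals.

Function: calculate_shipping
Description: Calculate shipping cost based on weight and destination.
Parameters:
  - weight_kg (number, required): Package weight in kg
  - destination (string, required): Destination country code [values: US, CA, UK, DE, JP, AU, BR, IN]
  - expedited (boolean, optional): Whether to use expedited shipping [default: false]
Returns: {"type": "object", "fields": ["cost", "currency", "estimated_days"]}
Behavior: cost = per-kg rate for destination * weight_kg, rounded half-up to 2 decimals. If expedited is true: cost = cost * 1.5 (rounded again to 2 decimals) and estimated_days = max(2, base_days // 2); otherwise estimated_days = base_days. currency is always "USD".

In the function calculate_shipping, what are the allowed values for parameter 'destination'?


The calculate_shipping spec declares:
  - destination (string, required): Destination country code [values: US, CA, UK, DE, JP, AU, BR, IN]
Allowed values:
US, CA, UK, DE, JP, AU, BR, IN


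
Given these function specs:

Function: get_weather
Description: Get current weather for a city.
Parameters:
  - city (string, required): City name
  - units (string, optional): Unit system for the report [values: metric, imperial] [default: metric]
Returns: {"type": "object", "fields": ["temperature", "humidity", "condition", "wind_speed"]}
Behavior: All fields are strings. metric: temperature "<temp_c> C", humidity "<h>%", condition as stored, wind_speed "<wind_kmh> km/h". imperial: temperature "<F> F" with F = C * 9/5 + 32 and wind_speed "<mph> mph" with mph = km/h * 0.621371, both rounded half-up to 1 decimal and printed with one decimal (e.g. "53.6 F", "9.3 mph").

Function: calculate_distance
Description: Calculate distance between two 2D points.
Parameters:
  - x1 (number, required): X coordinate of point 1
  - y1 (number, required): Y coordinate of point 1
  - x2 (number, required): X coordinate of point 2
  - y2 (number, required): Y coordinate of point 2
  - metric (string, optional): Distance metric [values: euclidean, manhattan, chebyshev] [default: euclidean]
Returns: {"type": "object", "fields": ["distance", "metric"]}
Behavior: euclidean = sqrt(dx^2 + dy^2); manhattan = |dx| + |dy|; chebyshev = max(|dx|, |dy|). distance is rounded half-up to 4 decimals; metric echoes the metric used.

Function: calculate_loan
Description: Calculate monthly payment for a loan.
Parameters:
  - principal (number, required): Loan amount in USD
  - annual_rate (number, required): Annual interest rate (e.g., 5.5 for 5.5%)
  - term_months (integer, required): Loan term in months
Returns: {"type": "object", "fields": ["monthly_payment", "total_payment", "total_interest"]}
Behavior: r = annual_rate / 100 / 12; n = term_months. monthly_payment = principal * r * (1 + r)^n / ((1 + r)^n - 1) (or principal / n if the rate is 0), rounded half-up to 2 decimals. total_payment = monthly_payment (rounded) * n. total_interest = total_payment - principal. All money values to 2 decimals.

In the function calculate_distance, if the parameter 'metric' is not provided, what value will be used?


The calculate_distance spec declares:
  - metric (string, optional): Distance metric [values: euclidean, manhattan, chebyshev] [default: euclidean]
Default:
euclidean


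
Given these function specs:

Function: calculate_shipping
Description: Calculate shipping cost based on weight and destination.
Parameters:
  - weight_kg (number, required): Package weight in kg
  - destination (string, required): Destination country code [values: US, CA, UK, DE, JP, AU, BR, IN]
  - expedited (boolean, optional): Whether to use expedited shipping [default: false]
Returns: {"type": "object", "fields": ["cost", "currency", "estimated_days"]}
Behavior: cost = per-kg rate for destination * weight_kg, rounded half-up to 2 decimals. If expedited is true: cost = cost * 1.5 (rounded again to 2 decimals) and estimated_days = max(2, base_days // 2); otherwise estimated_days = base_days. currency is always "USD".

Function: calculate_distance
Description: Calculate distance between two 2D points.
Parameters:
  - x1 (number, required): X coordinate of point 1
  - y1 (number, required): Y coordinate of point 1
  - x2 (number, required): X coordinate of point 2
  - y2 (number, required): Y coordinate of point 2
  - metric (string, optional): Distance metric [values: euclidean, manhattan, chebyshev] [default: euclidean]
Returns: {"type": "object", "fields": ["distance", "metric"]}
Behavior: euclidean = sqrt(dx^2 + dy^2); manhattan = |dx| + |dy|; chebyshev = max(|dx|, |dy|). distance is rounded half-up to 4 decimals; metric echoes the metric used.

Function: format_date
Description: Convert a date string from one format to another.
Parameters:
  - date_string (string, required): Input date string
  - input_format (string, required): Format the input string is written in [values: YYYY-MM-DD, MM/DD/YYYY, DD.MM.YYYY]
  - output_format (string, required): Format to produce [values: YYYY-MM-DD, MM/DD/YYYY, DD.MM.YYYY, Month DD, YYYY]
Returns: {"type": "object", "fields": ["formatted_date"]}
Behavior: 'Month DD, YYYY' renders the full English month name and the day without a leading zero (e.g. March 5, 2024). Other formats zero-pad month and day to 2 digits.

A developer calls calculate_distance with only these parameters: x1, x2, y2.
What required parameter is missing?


Required parameters: x1, y1, x2, y2
Provided: x1, x2, y2
Missing: y1
y1


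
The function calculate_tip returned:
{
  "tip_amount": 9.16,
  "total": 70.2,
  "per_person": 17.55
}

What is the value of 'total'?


70.2


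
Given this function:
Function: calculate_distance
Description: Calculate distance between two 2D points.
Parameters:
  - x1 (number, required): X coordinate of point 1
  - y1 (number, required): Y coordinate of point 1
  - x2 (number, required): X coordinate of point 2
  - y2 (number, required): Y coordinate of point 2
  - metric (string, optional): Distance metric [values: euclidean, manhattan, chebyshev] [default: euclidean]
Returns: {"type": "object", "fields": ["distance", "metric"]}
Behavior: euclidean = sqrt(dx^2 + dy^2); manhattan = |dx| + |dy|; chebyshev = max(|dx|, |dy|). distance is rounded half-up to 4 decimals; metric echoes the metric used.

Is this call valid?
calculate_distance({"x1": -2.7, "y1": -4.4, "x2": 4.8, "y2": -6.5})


Checking all required parameters present and types match... All valid.
Valid


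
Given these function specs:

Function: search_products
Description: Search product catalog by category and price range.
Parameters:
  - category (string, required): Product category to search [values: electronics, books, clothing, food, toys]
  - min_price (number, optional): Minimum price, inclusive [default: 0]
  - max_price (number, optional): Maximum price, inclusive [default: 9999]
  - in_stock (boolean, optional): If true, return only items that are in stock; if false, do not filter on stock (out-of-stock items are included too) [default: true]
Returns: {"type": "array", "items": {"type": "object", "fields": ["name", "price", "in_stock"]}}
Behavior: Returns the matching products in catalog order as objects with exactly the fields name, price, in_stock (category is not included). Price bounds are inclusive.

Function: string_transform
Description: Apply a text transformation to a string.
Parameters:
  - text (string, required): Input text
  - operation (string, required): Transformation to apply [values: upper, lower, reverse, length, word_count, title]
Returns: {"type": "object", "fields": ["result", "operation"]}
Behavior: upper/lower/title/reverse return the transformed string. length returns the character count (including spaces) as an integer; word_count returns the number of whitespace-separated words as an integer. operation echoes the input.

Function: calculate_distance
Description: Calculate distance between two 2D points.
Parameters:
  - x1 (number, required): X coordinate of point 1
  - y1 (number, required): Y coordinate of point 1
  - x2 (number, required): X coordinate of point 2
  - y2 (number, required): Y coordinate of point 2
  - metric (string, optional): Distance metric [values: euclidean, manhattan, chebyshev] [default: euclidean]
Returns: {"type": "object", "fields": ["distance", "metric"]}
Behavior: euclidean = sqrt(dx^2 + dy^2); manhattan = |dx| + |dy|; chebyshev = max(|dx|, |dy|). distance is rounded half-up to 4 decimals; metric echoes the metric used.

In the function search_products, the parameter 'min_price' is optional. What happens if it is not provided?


The search_products spec declares:
  - min_price (number, optional): Minimum price, inclusive [default: 0]
It defaults to 0


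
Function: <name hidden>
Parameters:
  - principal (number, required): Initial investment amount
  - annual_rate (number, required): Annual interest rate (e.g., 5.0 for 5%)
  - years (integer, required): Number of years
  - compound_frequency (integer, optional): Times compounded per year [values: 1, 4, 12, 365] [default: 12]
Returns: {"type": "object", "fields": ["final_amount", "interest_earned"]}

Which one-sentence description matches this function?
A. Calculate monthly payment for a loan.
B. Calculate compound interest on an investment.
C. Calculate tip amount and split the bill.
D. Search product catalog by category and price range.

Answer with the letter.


Parameters principal, annual_rate, years, compound_frequency and return ["final_amount", "interest_earned"] fit: Calculate compound interest on an investment.
B


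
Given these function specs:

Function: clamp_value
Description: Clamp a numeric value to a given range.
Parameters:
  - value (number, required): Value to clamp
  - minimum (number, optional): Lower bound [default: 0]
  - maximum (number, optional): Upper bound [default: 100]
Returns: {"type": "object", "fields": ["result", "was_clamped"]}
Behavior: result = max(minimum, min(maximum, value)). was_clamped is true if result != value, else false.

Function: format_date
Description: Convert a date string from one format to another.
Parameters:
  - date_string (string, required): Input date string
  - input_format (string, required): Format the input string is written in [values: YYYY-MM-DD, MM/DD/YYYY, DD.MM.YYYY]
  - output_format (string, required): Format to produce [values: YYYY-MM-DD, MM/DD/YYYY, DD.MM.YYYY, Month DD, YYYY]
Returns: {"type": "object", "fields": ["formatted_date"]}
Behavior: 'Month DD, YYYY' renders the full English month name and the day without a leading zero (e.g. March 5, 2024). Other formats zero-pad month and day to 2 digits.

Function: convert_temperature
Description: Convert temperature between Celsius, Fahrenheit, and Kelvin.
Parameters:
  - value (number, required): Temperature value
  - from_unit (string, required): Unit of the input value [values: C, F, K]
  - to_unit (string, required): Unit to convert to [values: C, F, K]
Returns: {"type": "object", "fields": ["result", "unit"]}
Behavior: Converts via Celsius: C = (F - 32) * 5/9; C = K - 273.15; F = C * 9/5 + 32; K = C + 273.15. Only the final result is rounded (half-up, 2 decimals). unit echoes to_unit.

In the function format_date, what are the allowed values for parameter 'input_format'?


The format_date spec declares:
  - input_format (string, required): Format the input string is written in [values: YYYY-MM-DD, MM/DD/YYYY, DD.MM.YYYY]
Allowed values:
YYYY-MM-DD, MM/DD/YYYY, DD.MM.YYYY


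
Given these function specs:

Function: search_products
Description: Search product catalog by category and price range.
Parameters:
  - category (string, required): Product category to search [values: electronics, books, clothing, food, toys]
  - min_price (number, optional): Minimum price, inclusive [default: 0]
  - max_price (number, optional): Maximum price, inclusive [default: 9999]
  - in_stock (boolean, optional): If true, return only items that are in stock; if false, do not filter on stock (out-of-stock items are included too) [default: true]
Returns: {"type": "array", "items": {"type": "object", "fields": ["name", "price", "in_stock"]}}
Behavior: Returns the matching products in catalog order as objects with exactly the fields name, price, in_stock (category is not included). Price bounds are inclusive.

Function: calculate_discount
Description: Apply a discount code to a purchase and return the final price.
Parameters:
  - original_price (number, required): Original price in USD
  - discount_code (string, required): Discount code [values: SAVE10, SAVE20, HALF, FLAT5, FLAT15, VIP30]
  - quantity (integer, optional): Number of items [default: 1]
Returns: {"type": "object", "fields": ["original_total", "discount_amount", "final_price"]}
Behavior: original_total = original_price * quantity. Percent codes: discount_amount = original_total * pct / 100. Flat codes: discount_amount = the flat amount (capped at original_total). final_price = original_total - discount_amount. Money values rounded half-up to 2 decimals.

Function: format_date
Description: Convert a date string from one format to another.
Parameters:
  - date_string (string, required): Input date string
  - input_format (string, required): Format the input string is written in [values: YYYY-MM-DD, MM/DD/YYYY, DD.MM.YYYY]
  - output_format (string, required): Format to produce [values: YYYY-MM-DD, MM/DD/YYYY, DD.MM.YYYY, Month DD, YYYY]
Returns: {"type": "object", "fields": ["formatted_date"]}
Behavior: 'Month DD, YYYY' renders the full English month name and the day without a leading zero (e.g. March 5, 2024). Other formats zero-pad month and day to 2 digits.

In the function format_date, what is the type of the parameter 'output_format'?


The format_date spec declares:
  - output_format (string, required): Format to produce [values: YYYY-MM-DD, MM/DD/YYYY, DD.MM.YYYY, Month DD, YYYY]
Type:
string


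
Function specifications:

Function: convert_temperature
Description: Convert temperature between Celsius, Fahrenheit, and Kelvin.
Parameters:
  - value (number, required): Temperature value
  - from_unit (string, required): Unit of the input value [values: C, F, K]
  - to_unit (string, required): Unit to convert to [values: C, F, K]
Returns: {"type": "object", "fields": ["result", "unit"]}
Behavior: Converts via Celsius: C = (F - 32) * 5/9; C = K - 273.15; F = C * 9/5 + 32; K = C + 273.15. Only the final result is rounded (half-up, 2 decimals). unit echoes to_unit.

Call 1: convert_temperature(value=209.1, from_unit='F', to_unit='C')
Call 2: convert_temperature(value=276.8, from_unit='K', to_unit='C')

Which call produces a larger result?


Call 1:
  To C: (209.1 - 32) * 5/9 = 98.388889
  Target is C: 98.388889
  Round to 2 decimals: 98.39
  -> 98.39 C
Call 2:
  To C: 276.8 - 273.15 = 3.65
  Target is C: 3.65
  Round to 2 decimals: 3.65
  -> 3.65 C
Call 1 (98.39 C)


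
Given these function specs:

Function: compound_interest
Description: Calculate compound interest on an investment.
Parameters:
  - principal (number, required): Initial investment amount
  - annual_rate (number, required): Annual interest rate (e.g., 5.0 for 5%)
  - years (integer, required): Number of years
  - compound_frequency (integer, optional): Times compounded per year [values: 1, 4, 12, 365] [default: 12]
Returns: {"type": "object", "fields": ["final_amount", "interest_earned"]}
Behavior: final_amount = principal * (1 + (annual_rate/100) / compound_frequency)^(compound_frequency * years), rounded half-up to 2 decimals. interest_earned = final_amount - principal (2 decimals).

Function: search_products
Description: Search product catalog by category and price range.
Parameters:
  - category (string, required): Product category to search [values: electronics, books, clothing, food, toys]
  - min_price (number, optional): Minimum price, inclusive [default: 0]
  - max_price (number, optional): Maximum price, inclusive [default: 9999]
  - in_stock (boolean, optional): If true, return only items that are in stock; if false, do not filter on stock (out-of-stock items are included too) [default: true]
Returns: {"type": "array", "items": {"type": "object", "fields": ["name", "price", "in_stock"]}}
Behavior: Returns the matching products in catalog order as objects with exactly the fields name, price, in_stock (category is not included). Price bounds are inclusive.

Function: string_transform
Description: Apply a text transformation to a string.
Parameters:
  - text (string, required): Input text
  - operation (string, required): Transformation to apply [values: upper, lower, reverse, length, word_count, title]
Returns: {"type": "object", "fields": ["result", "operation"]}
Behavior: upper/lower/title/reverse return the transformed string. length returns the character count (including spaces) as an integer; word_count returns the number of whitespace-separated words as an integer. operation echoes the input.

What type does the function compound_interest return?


The compound_interest spec declares Returns: {"type": "object", "fields": ["final_amount", "interest_earned"]}
Type:
object


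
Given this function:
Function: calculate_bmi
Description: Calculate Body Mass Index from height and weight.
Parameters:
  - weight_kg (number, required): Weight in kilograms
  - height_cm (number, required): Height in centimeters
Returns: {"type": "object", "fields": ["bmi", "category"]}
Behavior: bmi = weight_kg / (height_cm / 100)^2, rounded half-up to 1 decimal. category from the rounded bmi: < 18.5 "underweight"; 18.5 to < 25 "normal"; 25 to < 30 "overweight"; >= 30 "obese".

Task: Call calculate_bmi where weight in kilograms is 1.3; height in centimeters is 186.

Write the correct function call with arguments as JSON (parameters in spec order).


Mapping each described value to its parameter name:
  'Weight in kilograms' -> weight_kg = 1.3
  'Height in centimeters' -> height_cm = 186
calculate_bmi({"weight_kg": 1.3, "height_cm": 186})


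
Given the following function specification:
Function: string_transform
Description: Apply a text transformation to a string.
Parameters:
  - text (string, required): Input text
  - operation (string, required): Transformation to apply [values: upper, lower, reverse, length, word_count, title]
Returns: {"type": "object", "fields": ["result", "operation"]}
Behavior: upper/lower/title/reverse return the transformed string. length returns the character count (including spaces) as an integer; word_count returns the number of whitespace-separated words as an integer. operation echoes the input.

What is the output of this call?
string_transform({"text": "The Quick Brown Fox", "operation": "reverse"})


reverse('The Quick Brown Fox') = 'xoF nworB kciuQ ehT'
Output:
{"result": "xoF nworB kciuQ ehT", "operation": "reverse"}


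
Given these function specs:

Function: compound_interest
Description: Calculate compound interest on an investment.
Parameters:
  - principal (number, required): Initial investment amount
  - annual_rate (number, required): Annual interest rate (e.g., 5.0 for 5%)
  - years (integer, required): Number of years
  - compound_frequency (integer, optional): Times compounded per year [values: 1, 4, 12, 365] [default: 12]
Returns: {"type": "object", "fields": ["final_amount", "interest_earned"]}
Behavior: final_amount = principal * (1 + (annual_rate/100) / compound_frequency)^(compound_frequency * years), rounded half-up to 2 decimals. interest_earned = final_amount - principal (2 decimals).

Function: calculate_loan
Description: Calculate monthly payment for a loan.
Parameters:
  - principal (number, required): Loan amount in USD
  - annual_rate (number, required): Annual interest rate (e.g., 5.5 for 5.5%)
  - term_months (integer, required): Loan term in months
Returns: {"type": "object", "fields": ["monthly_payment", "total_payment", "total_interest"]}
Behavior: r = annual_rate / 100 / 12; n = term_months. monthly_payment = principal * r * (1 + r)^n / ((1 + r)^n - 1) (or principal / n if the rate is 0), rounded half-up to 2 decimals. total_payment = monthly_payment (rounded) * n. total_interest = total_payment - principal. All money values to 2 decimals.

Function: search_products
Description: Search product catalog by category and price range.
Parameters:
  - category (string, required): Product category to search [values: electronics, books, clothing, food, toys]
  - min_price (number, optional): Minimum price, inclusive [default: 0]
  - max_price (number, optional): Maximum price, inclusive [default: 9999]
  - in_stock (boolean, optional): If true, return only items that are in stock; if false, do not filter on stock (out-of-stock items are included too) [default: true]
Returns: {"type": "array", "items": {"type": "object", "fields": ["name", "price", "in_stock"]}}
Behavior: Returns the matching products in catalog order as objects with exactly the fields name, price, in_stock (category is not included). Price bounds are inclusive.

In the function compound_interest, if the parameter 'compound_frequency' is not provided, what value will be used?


The compound_interest spec declares:
  - compound_frequency (integer, optional): Times compounded per year [values: 1, 4, 12, 365] [default: 12]
Default:
12


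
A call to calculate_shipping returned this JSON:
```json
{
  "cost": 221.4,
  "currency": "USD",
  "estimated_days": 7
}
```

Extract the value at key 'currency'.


USD


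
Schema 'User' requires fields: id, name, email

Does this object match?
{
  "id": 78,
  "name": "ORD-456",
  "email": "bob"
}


Checking required fields... All present.
Valid - all required fields present


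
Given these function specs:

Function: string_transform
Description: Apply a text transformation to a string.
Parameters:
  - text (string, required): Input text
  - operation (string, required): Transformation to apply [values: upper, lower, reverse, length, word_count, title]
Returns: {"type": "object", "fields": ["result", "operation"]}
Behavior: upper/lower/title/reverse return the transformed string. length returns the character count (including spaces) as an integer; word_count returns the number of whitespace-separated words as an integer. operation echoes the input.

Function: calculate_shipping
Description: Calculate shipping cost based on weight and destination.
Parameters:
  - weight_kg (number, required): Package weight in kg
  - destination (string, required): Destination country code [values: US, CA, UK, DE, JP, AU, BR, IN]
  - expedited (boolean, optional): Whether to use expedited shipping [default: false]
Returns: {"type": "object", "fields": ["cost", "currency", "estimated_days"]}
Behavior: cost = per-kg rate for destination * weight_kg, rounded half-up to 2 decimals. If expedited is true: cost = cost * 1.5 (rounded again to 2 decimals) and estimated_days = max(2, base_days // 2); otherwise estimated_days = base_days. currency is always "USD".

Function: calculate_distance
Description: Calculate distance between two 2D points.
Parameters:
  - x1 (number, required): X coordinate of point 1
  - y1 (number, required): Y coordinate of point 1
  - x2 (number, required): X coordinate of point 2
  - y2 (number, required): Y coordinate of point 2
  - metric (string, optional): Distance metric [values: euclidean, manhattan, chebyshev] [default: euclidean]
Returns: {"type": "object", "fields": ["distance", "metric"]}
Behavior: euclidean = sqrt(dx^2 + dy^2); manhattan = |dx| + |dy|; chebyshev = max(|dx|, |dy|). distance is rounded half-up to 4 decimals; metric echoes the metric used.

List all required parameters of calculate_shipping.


Parameters of calculate_shipping and their required/optional flag:
  weight_kg: required
  destination: required
  expedited: optional
destination, weight_kg


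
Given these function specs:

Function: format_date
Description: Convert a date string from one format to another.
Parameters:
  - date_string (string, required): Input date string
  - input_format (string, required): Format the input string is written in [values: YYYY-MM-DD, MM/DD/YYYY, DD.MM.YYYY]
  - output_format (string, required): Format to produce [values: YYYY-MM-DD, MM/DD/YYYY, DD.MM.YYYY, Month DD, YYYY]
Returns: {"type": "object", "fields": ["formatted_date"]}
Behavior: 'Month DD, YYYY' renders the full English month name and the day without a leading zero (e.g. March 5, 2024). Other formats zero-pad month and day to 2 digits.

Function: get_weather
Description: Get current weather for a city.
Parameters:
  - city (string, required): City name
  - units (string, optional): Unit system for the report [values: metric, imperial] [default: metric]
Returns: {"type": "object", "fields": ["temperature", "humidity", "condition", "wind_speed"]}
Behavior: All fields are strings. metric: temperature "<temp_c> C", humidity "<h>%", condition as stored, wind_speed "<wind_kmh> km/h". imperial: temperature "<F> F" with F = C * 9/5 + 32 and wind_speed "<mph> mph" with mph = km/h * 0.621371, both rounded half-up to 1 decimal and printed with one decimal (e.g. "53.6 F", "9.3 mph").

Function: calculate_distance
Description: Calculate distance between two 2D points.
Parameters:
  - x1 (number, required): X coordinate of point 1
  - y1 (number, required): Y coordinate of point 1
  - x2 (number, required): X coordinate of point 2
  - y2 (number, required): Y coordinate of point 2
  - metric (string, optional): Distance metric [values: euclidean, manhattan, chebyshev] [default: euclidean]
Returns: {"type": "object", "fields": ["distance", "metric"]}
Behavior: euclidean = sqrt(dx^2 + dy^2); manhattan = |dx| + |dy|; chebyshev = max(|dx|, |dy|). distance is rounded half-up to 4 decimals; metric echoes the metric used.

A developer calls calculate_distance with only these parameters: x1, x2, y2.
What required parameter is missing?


Required parameters: x1, y1, x2, y2
Provided: x1, x2, y2
Missing: y1
y1


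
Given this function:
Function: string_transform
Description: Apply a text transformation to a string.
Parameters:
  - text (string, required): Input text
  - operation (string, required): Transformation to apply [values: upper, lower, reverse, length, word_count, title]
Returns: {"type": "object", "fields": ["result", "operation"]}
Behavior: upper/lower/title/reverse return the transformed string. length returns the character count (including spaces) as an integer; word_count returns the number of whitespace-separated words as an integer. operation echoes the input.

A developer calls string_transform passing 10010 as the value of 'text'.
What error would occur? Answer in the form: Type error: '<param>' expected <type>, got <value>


Spec: 'text' is declared as string; 10010 is an integer.
Type error: 'text' expected string, got 10010


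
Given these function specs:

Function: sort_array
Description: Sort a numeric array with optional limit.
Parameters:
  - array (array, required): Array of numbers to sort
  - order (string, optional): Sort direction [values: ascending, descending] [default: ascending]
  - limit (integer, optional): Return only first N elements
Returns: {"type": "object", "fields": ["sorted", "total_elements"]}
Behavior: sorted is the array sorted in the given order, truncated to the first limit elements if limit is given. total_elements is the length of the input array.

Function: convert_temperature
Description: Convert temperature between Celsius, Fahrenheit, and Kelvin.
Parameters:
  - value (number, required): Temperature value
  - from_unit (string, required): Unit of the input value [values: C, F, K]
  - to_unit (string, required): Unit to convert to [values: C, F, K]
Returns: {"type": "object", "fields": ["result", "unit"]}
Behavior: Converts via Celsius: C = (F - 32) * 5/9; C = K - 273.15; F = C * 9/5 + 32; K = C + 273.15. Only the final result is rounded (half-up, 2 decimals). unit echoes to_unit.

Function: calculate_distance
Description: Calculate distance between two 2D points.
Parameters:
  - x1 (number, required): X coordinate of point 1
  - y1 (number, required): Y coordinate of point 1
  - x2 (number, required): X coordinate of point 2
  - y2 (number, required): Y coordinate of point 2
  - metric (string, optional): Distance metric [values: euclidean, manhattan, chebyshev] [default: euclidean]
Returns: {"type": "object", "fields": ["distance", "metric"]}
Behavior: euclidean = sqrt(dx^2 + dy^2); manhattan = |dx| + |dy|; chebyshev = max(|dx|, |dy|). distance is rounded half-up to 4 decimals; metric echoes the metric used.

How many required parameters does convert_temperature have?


Parameters of convert_temperature: value (required), from_unit (required), to_unit (required)
Required count:
3


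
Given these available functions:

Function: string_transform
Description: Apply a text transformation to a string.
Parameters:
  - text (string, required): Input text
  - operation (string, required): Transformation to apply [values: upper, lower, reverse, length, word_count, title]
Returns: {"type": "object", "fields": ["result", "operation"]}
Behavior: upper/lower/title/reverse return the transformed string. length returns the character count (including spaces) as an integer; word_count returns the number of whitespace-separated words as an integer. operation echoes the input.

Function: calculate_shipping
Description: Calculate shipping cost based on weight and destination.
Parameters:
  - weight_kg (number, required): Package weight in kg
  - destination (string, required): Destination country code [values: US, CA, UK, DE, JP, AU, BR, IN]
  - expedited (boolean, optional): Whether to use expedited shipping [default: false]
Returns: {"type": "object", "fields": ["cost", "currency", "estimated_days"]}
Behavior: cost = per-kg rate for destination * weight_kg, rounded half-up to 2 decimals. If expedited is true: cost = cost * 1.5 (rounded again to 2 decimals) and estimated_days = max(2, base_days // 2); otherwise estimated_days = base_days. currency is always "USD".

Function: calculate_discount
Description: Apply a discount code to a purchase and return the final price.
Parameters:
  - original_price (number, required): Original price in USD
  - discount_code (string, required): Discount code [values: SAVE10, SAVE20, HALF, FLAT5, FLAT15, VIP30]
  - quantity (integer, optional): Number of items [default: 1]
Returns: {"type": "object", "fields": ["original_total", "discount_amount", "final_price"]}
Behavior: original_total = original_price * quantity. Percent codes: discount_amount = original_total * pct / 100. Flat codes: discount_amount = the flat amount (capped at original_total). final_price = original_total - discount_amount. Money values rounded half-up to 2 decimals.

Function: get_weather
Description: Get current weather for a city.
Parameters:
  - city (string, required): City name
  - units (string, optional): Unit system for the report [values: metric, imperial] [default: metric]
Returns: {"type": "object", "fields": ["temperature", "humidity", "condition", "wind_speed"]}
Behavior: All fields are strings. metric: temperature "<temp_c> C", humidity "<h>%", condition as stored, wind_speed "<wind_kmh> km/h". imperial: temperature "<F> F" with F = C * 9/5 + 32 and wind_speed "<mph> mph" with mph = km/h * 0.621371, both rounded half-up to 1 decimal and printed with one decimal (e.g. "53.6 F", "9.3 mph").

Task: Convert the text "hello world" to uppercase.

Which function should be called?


The task needs a function whose description is: Apply a text transformation to a string.
string_transform
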